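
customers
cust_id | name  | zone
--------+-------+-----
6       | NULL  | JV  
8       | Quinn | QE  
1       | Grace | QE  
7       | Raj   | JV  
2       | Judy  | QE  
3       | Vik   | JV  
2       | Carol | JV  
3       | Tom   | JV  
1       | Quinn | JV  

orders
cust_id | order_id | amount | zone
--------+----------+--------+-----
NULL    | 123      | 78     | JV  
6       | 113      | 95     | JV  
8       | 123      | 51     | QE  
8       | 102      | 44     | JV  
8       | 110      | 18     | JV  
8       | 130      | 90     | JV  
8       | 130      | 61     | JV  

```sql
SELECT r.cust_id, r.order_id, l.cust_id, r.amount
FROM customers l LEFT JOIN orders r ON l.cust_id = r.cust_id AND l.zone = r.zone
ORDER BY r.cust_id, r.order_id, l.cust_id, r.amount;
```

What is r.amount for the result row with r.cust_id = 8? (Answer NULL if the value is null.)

51

LEFT JOIN keeps every row from `customers`; unmatched rows get NULL for `orders`'s columns.
Matching on l.cust_id = r.cust_id AND l.zone = r.zone. A NULL in a compared column never satisfies the condition.
Matched pairs: 2; unmatched l rows kept: 7.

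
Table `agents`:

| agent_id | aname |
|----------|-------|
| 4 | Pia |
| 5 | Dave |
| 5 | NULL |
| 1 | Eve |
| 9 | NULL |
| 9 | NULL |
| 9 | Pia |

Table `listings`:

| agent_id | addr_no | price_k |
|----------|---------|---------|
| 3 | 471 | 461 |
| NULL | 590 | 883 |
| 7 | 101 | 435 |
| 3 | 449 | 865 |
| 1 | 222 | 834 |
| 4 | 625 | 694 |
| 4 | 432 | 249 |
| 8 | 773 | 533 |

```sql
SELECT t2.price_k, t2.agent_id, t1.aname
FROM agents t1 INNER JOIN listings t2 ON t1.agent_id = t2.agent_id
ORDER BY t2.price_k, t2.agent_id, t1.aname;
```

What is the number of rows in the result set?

3

INNER JOIN keeps only pairs where the ON condition holds.
Matching on t1.agent_id = t2.agent_id. A NULL in a compared column never satisfies the condition.
- t1 (agent_id=4) pairs with 2 row(s) of t2.
- t1 (agent_id=5) has no partner → excluded.
- t1 (agent_id=5) has no partner → excluded.
- t1 (agent_id=1) pairs with 1 row(s) of t2.
- t1 (agent_id=9) has no partner → excluded.
- t1 (agent_id=9) has no partner → excluded.
- t1 (agent_id=9) has no partner → excluded.
Total: 3 rows.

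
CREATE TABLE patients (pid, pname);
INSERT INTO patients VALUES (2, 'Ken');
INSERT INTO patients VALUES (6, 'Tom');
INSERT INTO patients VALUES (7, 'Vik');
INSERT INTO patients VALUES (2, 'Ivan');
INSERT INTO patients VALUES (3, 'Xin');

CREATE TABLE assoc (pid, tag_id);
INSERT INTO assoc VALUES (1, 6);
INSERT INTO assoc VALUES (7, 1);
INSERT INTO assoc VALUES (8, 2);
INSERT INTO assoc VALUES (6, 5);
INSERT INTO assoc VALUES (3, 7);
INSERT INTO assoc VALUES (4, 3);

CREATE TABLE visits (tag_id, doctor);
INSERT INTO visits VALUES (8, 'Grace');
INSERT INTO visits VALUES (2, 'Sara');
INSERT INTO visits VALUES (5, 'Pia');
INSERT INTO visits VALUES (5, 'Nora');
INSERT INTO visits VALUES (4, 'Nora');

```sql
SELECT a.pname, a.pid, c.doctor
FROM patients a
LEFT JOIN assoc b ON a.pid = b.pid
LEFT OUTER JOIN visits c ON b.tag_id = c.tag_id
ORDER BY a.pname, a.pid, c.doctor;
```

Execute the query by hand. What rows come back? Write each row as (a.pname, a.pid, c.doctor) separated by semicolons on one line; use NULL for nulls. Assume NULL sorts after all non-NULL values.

(Ivan, 2, NULL); (Ken, 2, NULL); (Tom, 6, Nora); (Tom, 6, Pia); (Vik, 7, NULL); (Xin, 3, NULL)

Evaluate left to right. First `patients a LEFT JOIN assoc b` on pid: 5 row(s).
Then LEFT JOIN `visits c` on tag_id: each of those 5 rows is kept; rows whose b.tag_id has no match in c get NULL for c's columns.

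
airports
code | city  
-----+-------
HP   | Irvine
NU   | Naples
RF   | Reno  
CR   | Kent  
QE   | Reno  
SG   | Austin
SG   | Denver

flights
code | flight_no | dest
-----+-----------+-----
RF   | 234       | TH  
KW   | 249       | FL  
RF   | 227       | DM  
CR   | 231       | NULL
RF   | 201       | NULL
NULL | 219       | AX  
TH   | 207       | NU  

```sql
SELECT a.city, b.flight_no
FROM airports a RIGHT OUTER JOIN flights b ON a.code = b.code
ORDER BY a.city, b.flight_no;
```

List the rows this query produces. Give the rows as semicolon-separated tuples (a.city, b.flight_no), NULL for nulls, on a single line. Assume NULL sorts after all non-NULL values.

(Kent, 231); (Reno, 201); (Reno, 227); (Reno, 234); (NULL, 207); (NULL, 219); (NULL, 249)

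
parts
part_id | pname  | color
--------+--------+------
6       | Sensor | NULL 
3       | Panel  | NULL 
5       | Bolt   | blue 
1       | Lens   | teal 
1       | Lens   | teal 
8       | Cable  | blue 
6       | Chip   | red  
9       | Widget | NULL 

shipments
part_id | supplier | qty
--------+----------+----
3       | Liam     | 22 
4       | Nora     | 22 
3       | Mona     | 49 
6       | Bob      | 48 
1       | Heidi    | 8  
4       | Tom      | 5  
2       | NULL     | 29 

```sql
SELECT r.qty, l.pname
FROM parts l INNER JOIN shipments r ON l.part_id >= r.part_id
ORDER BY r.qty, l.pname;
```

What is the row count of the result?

40

INNER JOIN keeps only pairs where the ON condition holds.
Matching on l.part_id >= r.part_id.
- l (part_id=6) pairs with 7 row(s) of r.
- l (part_id=3) pairs with 4 row(s) of r.
- l (part_id=5) pairs with 6 row(s) of r.
- l (part_id=1) pairs with 1 row(s) of r.
- l (part_id=1) pairs with 1 row(s) of r.
- l (part_id=8) pairs with 7 row(s) of r.
- l (part_id=6) pairs with 7 row(s) of r.
- l (part_id=9) pairs with 7 row(s) of r.
Total: 40 rows.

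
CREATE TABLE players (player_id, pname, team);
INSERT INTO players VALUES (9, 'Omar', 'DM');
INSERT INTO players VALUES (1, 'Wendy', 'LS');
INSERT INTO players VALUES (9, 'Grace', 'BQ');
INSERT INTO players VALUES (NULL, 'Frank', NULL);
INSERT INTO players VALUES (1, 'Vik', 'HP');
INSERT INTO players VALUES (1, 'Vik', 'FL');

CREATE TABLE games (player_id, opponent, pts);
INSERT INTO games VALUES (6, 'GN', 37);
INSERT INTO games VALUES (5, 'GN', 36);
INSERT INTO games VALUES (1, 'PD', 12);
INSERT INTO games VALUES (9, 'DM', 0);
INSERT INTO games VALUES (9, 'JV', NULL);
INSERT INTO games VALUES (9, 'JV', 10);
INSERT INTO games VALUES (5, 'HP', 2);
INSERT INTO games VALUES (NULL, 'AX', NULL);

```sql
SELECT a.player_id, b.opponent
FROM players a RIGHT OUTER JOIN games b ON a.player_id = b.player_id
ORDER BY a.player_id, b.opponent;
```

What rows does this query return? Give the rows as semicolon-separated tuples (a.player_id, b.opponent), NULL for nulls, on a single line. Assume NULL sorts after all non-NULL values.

(1, PD); (1, PD); (1, PD); (9, DM); (9, DM); (9, JV); (9, JV); (9, JV); (9, JV); (NULL, AX); (NULL, GN); (NULL, GN); (NULL, HP)

RIGHT JOIN keeps every row from `games`; unmatched rows get NULL for `players`'s columns.
Matching on a.player_id = b.player_id. A NULL in a compared column never satisfies the condition.
- player_id=9: 3 matching b row(s), so 3 row(s) emitted.
- player_id=1: 1 matching b row(s), so 1 row(s) emitted.
- player_id=9: 3 matching b row(s), so 3 row(s) emitted.
- player_id=NULL: no matching b row.
- player_id=1: 1 matching b row(s), so 1 row(s) emitted.
- player_id=1: 1 matching b row(s), so 1 row(s) emitted.
- plus 4 unmatched b row(s), each kept with NULL a columns.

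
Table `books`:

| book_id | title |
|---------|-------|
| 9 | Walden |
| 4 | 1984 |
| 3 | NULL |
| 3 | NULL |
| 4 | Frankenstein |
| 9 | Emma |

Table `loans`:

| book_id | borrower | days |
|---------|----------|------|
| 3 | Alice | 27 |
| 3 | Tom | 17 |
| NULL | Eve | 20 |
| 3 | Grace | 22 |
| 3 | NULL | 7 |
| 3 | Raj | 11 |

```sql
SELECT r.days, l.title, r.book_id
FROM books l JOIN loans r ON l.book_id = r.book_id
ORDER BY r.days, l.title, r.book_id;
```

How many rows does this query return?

10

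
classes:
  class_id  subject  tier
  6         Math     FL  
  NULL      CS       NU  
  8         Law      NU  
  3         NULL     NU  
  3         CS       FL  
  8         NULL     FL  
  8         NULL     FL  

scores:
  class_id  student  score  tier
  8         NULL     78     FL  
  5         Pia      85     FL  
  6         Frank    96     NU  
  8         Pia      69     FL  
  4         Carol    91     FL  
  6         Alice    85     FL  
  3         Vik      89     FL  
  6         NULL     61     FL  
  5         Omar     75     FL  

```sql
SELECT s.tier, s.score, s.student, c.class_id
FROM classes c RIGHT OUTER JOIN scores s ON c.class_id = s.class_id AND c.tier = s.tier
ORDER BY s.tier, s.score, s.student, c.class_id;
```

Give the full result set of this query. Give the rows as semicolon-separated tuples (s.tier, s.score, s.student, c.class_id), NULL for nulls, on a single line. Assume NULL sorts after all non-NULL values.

RIGHT JOIN keeps every row from `scores`; unmatched rows get NULL for `classes`'s columns.
Matching on c.class_id = s.class_id AND c.tier = s.tier. A NULL in a compared column never satisfies the condition.
Matched pairs: 7; unmatched s rows kept: 4.

(FL, 61, NULL, 6); (FL, 69, Pia, 8); (FL, 69, Pia, 8); (FL, 75, Omar, NULL); (FL, 78, NULL, 8); (FL, 78, NULL, 8); (FL, 85, Alice, 6); (FL, 85, Pia, NULL); (FL, 89, Vik, 3); (FL, 91, Carol, NULL); (NU, 96, Frank, NULL)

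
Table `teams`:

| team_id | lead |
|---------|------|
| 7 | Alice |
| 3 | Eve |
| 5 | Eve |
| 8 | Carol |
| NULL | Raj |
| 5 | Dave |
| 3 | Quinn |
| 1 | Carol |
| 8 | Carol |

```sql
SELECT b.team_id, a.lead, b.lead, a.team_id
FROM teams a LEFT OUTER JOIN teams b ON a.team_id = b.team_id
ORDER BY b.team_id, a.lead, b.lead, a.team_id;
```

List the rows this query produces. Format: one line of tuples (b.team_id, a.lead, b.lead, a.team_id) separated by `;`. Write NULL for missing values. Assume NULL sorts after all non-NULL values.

(1, Carol, Carol, 1); (3, Eve, Eve, 3); (3, Eve, Quinn, 3); (3, Quinn, Eve, 3); (3, Quinn, Quinn, 3); (5, Dave, Dave, 5); (5, Dave, Eve, 5); (5, Eve, Dave, 5); (5, Eve, Eve, 5); (7, Alice, Alice, 7); (8, Carol, Carol, 8); (8, Carol, Carol, 8); (8, Carol, Carol, 8); (8, Carol, Carol, 8); (NULL, Raj, NULL, NULL)

LEFT JOIN keeps every row from `teams a`; unmatched rows get NULL for `teams b`'s columns.
Matching on a.team_id = b.team_id. A NULL in a compared column never satisfies the condition.
- a[0] team_id=7 → 1 match(es) in b → 1 row(s).
- a[1] team_id=3 → 2 match(es) in b → 2 row(s).
- a[2] team_id=5 → 2 match(es) in b → 2 row(s).
- a[3] team_id=8 → 2 match(es) in b → 2 row(s).
- a[4] team_id=NULL → no match; kept with NULLs on the b side.
- a[5] team_id=5 → 2 match(es) in b → 2 row(s).
- a[6] team_id=3 → 2 match(es) in b → 2 row(s).
- a[7] team_id=1 → 1 match(es) in b → 1 row(s).
- a[8] team_id=8 → 2 match(es) in b → 2 row(s).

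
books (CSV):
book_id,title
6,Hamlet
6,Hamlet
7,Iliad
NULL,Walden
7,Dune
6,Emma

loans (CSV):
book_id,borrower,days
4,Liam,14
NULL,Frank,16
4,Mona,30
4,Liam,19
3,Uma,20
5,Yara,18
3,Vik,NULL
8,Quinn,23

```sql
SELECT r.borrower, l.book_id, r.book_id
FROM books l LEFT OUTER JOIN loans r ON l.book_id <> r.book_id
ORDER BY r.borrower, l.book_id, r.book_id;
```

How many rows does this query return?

36

LEFT JOIN keeps every row from `books`; unmatched rows get NULL for `loans`'s columns.
Matching on l.book_id <> r.book_id. A NULL in a compared column never satisfies the condition.
- book_id=6: 7 matching r row(s), so 7 row(s) emitted.
- book_id=6: 7 matching r row(s), so 7 row(s) emitted.
- book_id=7: 7 matching r row(s), so 7 row(s) emitted.
- book_id=NULL: no r row matches, row kept with r columns NULL.
- book_id=7: 7 matching r row(s), so 7 row(s) emitted.
- book_id=6: 7 matching r row(s), so 7 row(s) emitted.
Total: 35 matched + 1 padded = 36 rows.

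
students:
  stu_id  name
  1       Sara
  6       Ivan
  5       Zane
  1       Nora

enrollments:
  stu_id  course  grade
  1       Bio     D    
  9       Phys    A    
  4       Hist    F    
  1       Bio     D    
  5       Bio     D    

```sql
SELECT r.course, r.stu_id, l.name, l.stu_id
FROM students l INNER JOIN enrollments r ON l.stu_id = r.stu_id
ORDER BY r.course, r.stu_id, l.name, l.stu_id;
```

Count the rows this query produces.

5

INNER JOIN keeps only pairs where the ON condition holds.
Matching on l.stu_id = r.stu_id.
Matched pairs: 5.
Total: 5 rows.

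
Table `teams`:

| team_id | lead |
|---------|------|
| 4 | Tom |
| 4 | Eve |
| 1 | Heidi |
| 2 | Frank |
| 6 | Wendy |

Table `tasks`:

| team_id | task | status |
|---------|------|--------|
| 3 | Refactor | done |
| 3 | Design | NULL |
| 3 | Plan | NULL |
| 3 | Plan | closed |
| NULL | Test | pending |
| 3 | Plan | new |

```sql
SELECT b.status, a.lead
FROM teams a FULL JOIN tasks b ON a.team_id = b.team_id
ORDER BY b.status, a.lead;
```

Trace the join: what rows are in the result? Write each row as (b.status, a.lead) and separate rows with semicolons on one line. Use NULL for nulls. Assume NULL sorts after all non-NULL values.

(closed, NULL); (done, NULL); (new, NULL); (pending, NULL); (NULL, Eve); (NULL, Frank); (NULL, Heidi); (NULL, Tom); (NULL, Wendy); (NULL, NULL); (NULL, NULL)

FULL OUTER JOIN keeps every row from both sides; unmatched rows get NULL for the other side's columns.
Matching on a.team_id = b.team_id. A NULL in a compared column never satisfies the condition.
Matched pairs: 0; unmatched a rows kept: 5; unmatched b rows kept: 6.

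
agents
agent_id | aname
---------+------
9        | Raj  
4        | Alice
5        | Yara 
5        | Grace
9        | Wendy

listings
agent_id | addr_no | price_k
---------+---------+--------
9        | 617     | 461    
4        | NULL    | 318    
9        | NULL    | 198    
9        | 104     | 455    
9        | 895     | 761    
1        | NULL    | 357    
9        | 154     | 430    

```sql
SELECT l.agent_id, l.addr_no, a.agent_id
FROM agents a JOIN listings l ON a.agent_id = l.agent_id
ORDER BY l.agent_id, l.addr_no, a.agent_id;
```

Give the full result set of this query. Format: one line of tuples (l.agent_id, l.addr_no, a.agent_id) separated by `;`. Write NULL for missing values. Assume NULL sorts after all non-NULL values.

(4, NULL, 4); (9, 104, 9); (9, 104, 9); (9, 154, 9); (9, 154, 9); (9, 617, 9); (9, 617, 9); (9, 895, 9); (9, 895, 9); (9, NULL, 9); (9, NULL, 9)

INNER JOIN keeps only pairs where the ON condition holds.
Matching on a.agent_id = l.agent_id.
Matched pairs: 11.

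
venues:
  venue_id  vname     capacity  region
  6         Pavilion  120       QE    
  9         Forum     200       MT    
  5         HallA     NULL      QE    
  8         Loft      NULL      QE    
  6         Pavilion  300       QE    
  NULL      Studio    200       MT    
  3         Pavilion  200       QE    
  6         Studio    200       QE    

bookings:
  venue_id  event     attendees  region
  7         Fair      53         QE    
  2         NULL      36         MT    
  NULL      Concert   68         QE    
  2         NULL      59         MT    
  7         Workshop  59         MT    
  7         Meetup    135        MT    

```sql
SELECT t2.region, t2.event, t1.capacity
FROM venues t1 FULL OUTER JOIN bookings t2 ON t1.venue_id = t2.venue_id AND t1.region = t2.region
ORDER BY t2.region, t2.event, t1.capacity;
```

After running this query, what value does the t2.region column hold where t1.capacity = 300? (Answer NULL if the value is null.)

NULL

FULL OUTER JOIN keeps every row from both sides; unmatched rows get NULL for the other side's columns.
Matching on t1.venue_id = t2.venue_id AND t1.region = t2.region. A NULL in a compared column never satisfies the condition.
Matched pairs: 0; unmatched t1 rows kept: 8; unmatched t2 rows kept: 6.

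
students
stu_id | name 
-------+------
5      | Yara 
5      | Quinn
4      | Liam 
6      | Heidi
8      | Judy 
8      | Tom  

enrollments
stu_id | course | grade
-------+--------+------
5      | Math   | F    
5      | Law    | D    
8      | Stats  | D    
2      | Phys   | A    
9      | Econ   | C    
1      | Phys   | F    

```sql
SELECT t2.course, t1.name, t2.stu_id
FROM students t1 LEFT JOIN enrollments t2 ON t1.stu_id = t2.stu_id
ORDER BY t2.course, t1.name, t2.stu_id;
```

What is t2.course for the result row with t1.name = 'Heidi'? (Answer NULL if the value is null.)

LEFT JOIN keeps every row from `students`; unmatched rows get NULL for `enrollments`'s columns.
Matching on t1.stu_id = t2.stu_id.
Matched pairs: 6; unmatched t1 rows kept: 2.

NULL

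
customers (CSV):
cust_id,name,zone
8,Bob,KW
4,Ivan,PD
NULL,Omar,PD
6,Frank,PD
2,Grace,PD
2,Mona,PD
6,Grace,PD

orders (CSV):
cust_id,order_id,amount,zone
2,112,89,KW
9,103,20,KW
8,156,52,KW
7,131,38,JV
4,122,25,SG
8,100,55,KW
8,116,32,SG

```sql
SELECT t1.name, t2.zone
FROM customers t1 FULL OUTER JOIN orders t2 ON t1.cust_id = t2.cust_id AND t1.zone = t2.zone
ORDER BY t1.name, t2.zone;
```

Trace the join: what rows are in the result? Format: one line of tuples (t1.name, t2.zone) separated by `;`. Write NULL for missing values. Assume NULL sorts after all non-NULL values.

(Bob, KW); (Bob, KW); (Frank, NULL); (Grace, NULL); (Grace, NULL); (Ivan, NULL); (Mona, NULL); (Omar, NULL); (NULL, JV); (NULL, KW); (NULL, KW); (NULL, SG); (NULL, SG)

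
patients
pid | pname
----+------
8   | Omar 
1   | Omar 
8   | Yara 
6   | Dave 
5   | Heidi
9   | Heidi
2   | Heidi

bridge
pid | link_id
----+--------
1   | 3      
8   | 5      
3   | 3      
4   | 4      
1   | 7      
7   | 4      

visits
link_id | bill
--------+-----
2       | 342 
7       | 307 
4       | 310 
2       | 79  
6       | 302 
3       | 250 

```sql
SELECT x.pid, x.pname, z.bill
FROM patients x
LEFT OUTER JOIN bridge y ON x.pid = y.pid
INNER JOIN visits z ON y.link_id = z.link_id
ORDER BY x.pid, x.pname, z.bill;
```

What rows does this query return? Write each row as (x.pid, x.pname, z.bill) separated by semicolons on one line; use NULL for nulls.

Step 1 — x LEFT JOIN y on pid → 8 row(s).
Then INNER JOIN `visits z` on link_id: keep only rows whose y.link_id appears in z.

(1, Omar, 250); (1, Omar, 307)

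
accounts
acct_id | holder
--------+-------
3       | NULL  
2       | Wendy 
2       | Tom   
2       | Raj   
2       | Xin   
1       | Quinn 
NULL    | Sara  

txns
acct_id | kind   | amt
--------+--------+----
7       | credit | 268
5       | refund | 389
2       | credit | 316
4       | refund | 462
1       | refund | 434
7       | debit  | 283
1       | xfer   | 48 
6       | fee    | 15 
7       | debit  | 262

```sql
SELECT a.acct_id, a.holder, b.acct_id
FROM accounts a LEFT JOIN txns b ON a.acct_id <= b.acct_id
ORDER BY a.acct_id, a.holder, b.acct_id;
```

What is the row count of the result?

LEFT JOIN keeps every row from `accounts`; unmatched rows get NULL for `txns`'s columns.
Matching on a.acct_id <= b.acct_id. A NULL in a compared column never satisfies the condition.
- a[0] acct_id=3 → 6 match(es) in b → 6 row(s).
- a[1] acct_id=2 → 7 match(es) in b → 7 row(s).
- a[2] acct_id=2 → 7 match(es) in b → 7 row(s).
- a[3] acct_id=2 → 7 match(es) in b → 7 row(s).
- a[4] acct_id=2 → 7 match(es) in b → 7 row(s).
- a[5] acct_id=1 → 9 match(es) in b → 9 row(s).
- a[6] acct_id=NULL → no match; kept with NULLs on the b side.
Total: 43 matched + 1 padded = 44 rows.

44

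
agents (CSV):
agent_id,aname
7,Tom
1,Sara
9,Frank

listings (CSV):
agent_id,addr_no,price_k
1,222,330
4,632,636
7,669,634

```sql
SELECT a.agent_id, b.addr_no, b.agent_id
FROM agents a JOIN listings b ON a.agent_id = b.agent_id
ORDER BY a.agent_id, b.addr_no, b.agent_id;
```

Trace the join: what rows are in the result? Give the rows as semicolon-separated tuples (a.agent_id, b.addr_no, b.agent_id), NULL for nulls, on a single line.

INNER JOIN keeps only pairs where the ON condition holds.
Matching on a.agent_id = b.agent_id.
- a[0] agent_id=7 → 1 match(es) in b → 1 row(s).
- a[1] agent_id=1 → 1 match(es) in b → 1 row(s).
- a[2] agent_id=9 → no match; dropped.
After projecting and ordering:
a.agent_id | b.addr_no | b.agent_id
1 | 222 | 1
7 | 669 | 7

(1, 222, 1); (7, 669, 7)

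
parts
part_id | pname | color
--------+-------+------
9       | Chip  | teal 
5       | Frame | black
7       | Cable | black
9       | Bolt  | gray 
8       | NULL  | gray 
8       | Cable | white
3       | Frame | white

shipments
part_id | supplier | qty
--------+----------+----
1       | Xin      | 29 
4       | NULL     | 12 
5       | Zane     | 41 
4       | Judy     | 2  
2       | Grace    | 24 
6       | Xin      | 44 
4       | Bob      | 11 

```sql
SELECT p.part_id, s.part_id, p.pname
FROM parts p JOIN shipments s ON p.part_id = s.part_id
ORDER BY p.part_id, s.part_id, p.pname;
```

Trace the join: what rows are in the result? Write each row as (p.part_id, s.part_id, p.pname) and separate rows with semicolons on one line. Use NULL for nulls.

INNER JOIN keeps only pairs where the ON condition holds.
Matching on p.part_id = s.part_id.
- p row (part_id=9): no match → dropped.
- p row (part_id=5): matches 1 s row(s) → 1 output row(s).
- p row (part_id=7): no match → dropped.
- p row (part_id=9): no match → dropped.
- p row (part_id=8): no match → dropped.
- p row (part_id=8): no match → dropped.
- p row (part_id=3): no match → dropped.
After projecting and ordering:
p.part_id | s.part_id | p.pname
5 | 5 | Frame

(5, 5, Frame)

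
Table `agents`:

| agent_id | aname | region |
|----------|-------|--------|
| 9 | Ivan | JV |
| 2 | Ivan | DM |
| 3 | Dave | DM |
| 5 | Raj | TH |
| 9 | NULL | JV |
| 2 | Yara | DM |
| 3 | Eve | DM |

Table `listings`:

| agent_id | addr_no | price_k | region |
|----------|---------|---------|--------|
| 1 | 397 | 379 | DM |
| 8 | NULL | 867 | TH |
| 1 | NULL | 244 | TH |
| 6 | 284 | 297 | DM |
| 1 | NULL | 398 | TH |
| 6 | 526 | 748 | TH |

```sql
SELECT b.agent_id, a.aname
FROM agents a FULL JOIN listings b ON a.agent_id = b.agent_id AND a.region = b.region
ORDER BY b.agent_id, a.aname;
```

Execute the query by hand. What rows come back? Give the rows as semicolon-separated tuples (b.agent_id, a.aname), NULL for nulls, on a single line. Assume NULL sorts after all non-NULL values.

(1, NULL); (1, NULL); (1, NULL); (6, NULL); (6, NULL); (8, NULL); (NULL, Dave); (NULL, Eve); (NULL, Ivan); (NULL, Ivan); (NULL, Raj); (NULL, Yara); (NULL, NULL)

FULL OUTER JOIN keeps every row from both sides; unmatched rows get NULL for the other side's columns.
Matching on a.agent_id = b.agent_id AND a.region = b.region.
Matched pairs: 0; unmatched a rows kept: 7; unmatched b rows kept: 6.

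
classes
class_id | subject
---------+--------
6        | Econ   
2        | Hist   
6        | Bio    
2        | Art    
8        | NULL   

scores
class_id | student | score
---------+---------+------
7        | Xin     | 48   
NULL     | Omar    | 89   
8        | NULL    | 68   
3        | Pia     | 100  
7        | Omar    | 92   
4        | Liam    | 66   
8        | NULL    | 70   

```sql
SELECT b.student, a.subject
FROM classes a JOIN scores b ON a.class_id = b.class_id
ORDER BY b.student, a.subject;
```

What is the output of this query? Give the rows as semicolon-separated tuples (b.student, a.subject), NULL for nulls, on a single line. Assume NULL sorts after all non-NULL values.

(NULL, NULL); (NULL, NULL)

INNER JOIN keeps only pairs where the ON condition holds.
Matching on a.class_id = b.class_id. A NULL in a compared column never satisfies the condition.
- a row (class_id=6): no match → dropped.
- a row (class_id=2): no match → dropped.
- a row (class_id=6): no match → dropped.
- a row (class_id=2): no match → dropped.
- a row (class_id=8): matches 2 b row(s) → 2 output row(s).
After projecting and ordering:
b.student | a.subject
NULL | NULL
NULL | NULL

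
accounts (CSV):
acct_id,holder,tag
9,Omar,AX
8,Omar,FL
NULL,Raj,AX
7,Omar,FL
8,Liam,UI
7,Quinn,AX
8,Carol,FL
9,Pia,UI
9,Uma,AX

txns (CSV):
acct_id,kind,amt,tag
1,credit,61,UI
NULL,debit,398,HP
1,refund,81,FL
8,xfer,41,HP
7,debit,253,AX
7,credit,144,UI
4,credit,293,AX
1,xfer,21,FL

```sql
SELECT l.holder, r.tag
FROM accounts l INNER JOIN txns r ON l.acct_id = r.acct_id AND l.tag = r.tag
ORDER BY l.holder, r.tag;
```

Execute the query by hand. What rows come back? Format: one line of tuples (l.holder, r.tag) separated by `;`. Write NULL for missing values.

(Quinn, AX)

INNER JOIN keeps only pairs where the ON condition holds.
Matching on l.acct_id = r.acct_id AND l.tag = r.tag. A NULL in a compared column never satisfies the condition.
Matched pairs: 1.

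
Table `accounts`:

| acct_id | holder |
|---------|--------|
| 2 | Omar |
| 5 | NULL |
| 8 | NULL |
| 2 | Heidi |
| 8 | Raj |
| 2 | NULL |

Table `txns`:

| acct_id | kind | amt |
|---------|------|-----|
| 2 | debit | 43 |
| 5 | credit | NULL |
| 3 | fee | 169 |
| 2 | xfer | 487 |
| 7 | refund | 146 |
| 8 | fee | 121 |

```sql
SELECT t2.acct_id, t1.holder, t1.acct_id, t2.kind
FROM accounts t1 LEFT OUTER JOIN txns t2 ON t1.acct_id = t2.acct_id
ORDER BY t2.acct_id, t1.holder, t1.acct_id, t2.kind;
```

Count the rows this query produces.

LEFT JOIN keeps every row from `accounts`; unmatched rows get NULL for `txns`'s columns.
Matching on t1.acct_id = t2.acct_id.
- t1[0] acct_id=2 → 2 match(es) in t2 → 2 row(s).
- t1[1] acct_id=5 → 1 match(es) in t2 → 1 row(s).
- t1[2] acct_id=8 → 1 match(es) in t2 → 1 row(s).
- t1[3] acct_id=2 → 2 match(es) in t2 → 2 row(s).
- t1[4] acct_id=8 → 1 match(es) in t2 → 1 row(s).
- t1[5] acct_id=2 → 2 match(es) in t2 → 2 row(s).
Total: 9 rows.

9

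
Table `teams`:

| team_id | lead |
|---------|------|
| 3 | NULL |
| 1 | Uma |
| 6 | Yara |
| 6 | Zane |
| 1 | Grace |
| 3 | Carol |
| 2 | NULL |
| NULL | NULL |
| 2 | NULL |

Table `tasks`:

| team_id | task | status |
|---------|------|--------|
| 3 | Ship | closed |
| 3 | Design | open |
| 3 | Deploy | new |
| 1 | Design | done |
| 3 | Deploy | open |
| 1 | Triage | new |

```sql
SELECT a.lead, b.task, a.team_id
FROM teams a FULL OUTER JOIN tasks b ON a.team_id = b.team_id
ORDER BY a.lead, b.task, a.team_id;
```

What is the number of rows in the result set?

17

FULL OUTER JOIN keeps every row from both sides; unmatched rows get NULL for the other side's columns.
Matching on a.team_id = b.team_id. A NULL in a compared column never satisfies the condition.
Matched pairs: 12; unmatched a rows kept: 5; unmatched b rows kept: 0.
Total: 12 matched + 5 padded = 17 rows.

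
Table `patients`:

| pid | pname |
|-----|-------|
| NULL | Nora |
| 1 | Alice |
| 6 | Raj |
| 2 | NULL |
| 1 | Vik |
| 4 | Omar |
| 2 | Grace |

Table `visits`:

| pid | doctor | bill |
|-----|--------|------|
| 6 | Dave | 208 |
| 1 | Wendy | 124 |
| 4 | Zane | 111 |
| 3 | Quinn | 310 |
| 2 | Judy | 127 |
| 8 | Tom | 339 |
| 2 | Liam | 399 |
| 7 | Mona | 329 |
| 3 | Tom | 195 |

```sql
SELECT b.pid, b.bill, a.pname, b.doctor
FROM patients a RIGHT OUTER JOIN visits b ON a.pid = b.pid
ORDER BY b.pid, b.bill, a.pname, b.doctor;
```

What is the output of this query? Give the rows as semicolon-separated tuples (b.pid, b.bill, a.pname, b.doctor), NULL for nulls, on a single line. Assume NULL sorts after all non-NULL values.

RIGHT JOIN keeps every row from `visits`; unmatched rows get NULL for `patients`'s columns.
Matching on a.pid = b.pid. A NULL in a compared column never satisfies the condition.
- a row (pid=NULL): no match.
- a row (pid=1): matches 1 b row(s) → 1 output row(s).
- a row (pid=6): matches 1 b row(s) → 1 output row(s).
- a row (pid=2): matches 2 b row(s) → 2 output row(s).
- a row (pid=1): matches 1 b row(s) → 1 output row(s).
- a row (pid=4): matches 1 b row(s) → 1 output row(s).
- a row (pid=2): matches 2 b row(s) → 2 output row(s).
- 4 b row(s) had no a match → kept, a columns NULL.

(1, 124, Alice, Wendy); (1, 124, Vik, Wendy); (2, 127, Grace, Judy); (2, 127, NULL, Judy); (2, 399, Grace, Liam); (2, 399, NULL, Liam); (3, 195, NULL, Tom); (3, 310, NULL, Quinn); (4, 111, Omar, Zane); (6, 208, Raj, Dave); (7, 329, NULL, Mona); (8, 339, NULL, Tom)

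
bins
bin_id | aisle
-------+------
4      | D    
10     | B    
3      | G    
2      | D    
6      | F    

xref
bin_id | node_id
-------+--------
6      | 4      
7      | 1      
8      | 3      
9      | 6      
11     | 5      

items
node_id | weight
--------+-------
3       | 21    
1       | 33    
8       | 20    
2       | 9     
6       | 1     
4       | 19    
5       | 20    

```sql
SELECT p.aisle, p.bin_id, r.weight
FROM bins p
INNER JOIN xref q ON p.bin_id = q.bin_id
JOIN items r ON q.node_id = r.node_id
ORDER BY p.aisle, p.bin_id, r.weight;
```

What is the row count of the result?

Joins associate left-to-right: bins INNER JOIN xref on bin_id gives 1 intermediate row(s).
Then INNER JOIN `items r` on node_id: keep only rows whose q.node_id appears in r.
Result: 1 row(s).

1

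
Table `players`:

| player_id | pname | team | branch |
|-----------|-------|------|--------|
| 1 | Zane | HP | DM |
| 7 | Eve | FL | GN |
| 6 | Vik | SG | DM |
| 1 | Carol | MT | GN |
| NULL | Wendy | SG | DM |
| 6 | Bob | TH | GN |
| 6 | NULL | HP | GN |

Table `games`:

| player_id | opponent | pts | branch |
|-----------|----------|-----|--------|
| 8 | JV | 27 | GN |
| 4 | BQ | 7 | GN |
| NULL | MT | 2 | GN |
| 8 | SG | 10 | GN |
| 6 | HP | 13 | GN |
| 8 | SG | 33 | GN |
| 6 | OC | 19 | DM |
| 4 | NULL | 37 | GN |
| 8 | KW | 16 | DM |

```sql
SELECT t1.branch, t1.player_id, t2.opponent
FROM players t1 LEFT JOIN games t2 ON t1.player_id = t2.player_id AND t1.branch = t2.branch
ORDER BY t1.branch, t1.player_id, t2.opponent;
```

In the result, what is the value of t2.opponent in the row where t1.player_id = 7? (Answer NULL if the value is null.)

LEFT JOIN keeps every row from `players`; unmatched rows get NULL for `games`'s columns.
Matching on t1.player_id = t2.player_id AND t1.branch = t2.branch. A NULL in a compared column never satisfies the condition.
- player_id=1, branch=DM: no t2 row matches, row kept with t2 columns NULL.
- player_id=7, branch=GN: no t2 row matches, row kept with t2 columns NULL.
- player_id=6, branch=DM: 1 matching t2 row(s), so 1 row(s) emitted.
- player_id=1, branch=GN: no t2 row matches, row kept with t2 columns NULL.
- player_id=NULL, branch=DM: no t2 row matches, row kept with t2 columns NULL.
- player_id=6, branch=GN: 1 matching t2 row(s), so 1 row(s) emitted.
- player_id=6, branch=GN: 1 matching t2 row(s), so 1 row(s) emitted.

NULL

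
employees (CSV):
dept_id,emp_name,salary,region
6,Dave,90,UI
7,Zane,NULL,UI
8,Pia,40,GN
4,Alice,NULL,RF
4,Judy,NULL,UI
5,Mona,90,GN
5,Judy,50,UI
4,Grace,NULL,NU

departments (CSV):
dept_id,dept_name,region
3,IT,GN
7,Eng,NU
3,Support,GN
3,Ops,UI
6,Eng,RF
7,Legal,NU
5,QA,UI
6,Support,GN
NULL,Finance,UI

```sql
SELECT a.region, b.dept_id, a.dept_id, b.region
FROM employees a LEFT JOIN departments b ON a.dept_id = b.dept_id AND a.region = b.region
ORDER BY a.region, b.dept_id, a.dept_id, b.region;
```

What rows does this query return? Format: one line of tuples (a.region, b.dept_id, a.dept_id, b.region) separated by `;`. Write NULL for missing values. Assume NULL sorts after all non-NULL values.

LEFT JOIN keeps every row from `employees`; unmatched rows get NULL for `departments`'s columns.
Matching on a.dept_id = b.dept_id AND a.region = b.region. A NULL in a compared column never satisfies the condition.
Matched pairs: 1; unmatched a rows kept: 7.

(GN, NULL, 5, NULL); (GN, NULL, 8, NULL); (NU, NULL, 4, NULL); (RF, NULL, 4, NULL); (UI, 5, 5, UI); (UI, NULL, 4, NULL); (UI, NULL, 6, NULL); (UI, NULL, 7, NULL)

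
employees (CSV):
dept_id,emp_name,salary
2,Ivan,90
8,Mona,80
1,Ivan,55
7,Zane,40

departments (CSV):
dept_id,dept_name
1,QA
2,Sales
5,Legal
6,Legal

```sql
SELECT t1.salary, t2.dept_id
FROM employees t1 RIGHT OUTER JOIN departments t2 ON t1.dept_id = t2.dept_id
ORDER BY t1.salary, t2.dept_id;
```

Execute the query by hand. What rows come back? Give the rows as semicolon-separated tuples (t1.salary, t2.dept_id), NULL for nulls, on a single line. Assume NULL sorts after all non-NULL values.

RIGHT JOIN keeps every row from `departments`; unmatched rows get NULL for `employees`'s columns.
Matching on t1.dept_id = t2.dept_id.
- t1 (dept_id=2) pairs with 1 row(s) of t2.
- t1 (dept_id=8) has no partner in t2.
- t1 (dept_id=1) pairs with 1 row(s) of t2.
- t1 (dept_id=7) has no partner in t2.
- plus 2 unmatched t2 row(s), each kept with NULL t1 columns.
After projecting and ordering:
t1.salary | t2.dept_id
55 | 1
90 | 2
NULL | 5
NULL | 6

(55, 1); (90, 2); (NULL, 5); (NULL, 6)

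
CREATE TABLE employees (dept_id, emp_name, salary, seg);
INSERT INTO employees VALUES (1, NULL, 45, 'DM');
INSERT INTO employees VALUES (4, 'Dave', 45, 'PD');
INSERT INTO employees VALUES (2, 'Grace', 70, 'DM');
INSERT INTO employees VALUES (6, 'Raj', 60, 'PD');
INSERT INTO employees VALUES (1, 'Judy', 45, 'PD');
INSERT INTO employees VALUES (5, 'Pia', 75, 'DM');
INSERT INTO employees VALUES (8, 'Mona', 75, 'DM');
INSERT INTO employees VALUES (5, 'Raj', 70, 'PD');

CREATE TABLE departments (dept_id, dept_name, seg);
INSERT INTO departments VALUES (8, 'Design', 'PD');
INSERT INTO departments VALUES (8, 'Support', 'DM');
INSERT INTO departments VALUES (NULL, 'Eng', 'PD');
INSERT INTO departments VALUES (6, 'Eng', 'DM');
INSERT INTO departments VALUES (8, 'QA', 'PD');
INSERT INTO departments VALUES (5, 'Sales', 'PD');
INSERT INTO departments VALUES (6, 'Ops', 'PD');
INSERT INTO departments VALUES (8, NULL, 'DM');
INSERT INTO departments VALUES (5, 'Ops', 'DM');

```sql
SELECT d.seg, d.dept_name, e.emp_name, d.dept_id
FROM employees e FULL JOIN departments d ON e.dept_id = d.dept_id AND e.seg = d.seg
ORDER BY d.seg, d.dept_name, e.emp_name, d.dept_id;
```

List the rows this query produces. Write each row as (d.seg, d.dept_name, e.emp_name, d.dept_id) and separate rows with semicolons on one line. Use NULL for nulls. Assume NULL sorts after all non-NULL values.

FULL OUTER JOIN keeps every row from both sides; unmatched rows get NULL for the other side's columns.
Matching on e.dept_id = d.dept_id AND e.seg = d.seg. A NULL in a compared column never satisfies the condition.
Matched pairs: 5; unmatched e rows kept: 4; unmatched d rows kept: 4.

(DM, Eng, NULL, 6); (DM, Ops, Pia, 5); (DM, Support, Mona, 8); (DM, NULL, Mona, 8); (PD, Design, NULL, 8); (PD, Eng, NULL, NULL); (PD, Ops, Raj, 6); (PD, QA, NULL, 8); (PD, Sales, Raj, 5); (NULL, NULL, Dave, NULL); (NULL, NULL, Grace, NULL); (NULL, NULL, Judy, NULL); (NULL, NULL, NULL, NULL)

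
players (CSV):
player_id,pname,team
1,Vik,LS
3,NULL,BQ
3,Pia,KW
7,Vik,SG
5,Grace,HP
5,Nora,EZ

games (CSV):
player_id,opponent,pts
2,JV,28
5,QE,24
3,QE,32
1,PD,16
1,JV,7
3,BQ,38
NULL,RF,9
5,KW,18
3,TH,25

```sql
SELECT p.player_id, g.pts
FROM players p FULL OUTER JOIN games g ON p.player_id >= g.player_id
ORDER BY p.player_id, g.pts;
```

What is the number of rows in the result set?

39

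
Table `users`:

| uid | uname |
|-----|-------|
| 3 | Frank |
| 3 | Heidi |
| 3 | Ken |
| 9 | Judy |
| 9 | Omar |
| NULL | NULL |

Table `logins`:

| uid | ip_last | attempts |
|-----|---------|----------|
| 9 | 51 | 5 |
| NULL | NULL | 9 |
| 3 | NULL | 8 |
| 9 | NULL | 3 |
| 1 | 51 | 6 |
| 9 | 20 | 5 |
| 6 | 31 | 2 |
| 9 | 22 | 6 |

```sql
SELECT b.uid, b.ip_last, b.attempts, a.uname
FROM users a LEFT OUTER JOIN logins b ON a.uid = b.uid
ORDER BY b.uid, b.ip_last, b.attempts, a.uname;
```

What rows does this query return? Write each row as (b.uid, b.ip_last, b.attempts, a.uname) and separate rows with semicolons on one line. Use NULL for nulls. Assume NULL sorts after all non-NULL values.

LEFT JOIN keeps every row from `users`; unmatched rows get NULL for `logins`'s columns.
Matching on a.uid = b.uid. A NULL in a compared column never satisfies the condition.
- a (uid=3) pairs with 1 row(s) of b.
- a (uid=3) pairs with 1 row(s) of b.
- a (uid=3) pairs with 1 row(s) of b.
- a (uid=9) pairs with 4 row(s) of b.
- a (uid=9) pairs with 4 row(s) of b.
- a (uid=NULL) has no partner → padded with NULL.

(3, NULL, 8, Frank); (3, NULL, 8, Heidi); (3, NULL, 8, Ken); (9, 20, 5, Judy); (9, 20, 5, Omar); (9, 22, 6, Judy); (9, 22, 6, Omar); (9, 51, 5, Judy); (9, 51, 5, Omar); (9, NULL, 3, Judy); (9, NULL, 3, Omar); (NULL, NULL, NULL, NULL)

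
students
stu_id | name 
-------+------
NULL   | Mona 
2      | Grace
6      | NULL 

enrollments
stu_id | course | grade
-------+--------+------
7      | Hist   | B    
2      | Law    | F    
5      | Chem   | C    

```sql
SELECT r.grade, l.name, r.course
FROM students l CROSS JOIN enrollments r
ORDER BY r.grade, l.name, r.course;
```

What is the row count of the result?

CROSS JOIN pairs every row of `students` with every row of `enrollments`: 3 × 3 = 9 rows.

9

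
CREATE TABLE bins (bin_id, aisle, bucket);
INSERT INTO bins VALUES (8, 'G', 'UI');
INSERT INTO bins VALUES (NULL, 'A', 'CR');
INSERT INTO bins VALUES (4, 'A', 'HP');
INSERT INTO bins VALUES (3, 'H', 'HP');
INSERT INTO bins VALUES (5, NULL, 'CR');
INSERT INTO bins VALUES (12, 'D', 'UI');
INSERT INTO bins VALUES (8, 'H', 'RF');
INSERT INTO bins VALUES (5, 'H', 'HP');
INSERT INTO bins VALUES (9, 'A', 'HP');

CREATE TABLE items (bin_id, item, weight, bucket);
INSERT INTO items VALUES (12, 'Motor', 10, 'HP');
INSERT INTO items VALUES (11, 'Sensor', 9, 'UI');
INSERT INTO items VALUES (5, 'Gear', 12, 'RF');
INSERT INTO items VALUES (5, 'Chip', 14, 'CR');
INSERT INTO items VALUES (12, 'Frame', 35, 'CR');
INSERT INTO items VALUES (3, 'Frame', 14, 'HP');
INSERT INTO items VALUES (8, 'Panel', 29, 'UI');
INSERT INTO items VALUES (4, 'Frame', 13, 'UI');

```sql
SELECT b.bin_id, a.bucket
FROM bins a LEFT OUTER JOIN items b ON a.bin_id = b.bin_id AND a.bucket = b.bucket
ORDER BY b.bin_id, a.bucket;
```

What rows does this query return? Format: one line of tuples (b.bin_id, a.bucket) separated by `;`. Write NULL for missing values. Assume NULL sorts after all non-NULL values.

LEFT JOIN keeps every row from `bins`; unmatched rows get NULL for `items`'s columns.
Matching on a.bin_id = b.bin_id AND a.bucket = b.bucket. A NULL in a compared column never satisfies the condition.
Matched pairs: 3; unmatched a rows kept: 6.

(3, HP); (5, CR); (8, UI); (NULL, CR); (NULL, HP); (NULL, HP); (NULL, HP); (NULL, RF); (NULL, UI)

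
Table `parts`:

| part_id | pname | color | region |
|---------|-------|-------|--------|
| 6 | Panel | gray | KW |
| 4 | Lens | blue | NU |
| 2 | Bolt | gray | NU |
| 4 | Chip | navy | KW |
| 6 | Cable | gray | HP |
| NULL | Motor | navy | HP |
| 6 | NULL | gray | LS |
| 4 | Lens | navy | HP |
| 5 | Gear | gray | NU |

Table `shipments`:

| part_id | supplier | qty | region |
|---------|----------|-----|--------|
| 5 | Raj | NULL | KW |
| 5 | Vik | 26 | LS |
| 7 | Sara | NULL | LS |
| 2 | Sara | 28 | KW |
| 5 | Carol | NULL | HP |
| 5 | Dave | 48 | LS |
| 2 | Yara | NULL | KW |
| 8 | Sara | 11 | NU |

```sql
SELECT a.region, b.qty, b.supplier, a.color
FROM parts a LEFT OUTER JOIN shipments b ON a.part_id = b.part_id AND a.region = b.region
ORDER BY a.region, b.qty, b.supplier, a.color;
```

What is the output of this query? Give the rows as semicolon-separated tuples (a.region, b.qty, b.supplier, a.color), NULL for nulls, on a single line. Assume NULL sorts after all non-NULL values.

(HP, NULL, NULL, gray); (HP, NULL, NULL, navy); (HP, NULL, NULL, navy); (KW, NULL, NULL, gray); (KW, NULL, NULL, navy); (LS, NULL, NULL, gray); (NU, NULL, NULL, blue); (NU, NULL, NULL, gray); (NU, NULL, NULL, gray)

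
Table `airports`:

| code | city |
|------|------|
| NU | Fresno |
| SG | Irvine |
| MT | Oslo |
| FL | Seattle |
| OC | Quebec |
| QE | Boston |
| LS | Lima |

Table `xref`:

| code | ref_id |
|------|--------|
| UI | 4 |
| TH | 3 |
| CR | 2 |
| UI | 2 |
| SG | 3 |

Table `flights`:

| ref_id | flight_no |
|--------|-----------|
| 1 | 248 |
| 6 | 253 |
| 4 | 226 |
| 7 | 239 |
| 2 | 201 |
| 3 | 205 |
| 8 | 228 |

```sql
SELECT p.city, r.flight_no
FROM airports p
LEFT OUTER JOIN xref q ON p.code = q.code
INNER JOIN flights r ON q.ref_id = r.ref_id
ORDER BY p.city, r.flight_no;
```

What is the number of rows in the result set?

1

Joins associate left-to-right: airports LEFT JOIN xref on code gives 7 intermediate row(s).
Then INNER JOIN `flights r` on ref_id: keep only rows whose q.ref_id appears in r.
Result: 1 row(s).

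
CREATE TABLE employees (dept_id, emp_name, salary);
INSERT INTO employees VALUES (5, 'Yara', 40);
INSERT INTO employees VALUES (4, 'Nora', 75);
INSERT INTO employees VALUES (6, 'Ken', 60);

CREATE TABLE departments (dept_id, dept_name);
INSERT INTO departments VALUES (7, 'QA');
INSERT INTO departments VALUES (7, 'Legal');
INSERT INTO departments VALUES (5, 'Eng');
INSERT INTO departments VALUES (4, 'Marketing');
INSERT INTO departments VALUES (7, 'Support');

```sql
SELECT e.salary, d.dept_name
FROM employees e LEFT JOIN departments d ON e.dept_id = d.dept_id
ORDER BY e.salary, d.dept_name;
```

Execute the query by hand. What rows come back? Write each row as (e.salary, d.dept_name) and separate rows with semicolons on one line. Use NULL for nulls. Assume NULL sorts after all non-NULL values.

(40, Eng); (60, NULL); (75, Marketing)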